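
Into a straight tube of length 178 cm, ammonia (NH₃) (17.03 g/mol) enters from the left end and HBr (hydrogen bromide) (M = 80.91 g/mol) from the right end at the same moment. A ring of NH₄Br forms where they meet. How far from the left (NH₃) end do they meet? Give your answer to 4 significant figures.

Distances travelled in equal time are proportional to diffusion rates, so d_NH₃/d_HBr = √(M_HBr/M_NH₃) = √(80.91/17.03) = 2.180.
With d_NH₃ + d_HBr = 178 cm, d_HBr = 178/(1 + 2.180) = 55.98 cm.
d_NH₃ = 178 − 55.98 = 122.0 cm.

122.0 cm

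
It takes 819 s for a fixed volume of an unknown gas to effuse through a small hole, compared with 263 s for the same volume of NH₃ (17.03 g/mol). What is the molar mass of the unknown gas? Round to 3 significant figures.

Using Graham's law: t_X/t_NH₃ = √(M_X/M_NH₃).
819/263 = 3.114 = √(M_X/17.03)
M_X = 17.03 × 3.114² = 17.03 × 9.697 = 165 g/mol

165 g/mol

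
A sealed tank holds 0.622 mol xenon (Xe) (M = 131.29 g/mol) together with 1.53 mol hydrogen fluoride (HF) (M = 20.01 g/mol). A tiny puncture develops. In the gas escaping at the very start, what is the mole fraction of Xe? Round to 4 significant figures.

0.1370

The effusion rate of species i is ∝ p_i/√M_i ∝ n_i/√M_i.
So x_Xe in the escaping gas = (n_Xe/√M_Xe) / Σ(n_i/√M_i)
= (0.622/√131.29) / (0.622/√131.29 + 1.53/√20.01) = 0.05428/(0.05428 + 0.3420) = 0.1370.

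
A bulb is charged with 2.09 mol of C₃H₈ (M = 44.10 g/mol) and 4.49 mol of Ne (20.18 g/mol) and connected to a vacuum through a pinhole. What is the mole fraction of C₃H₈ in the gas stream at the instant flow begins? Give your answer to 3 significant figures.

0.239

Rate_i ∝ x_i/√M_i (Graham's law weighted by mole fraction), so the effusate composition follows n_i/√M_i.
So x_C₃H₈ in the escaping gas = (n_C₃H₈/√M_C₃H₈) / Σ(n_i/√M_i)
= (2.09/√44.10) / (2.09/√44.10 + 4.49/√20.18) = 0.3147/(0.3147 + 0.9995) = 0.239.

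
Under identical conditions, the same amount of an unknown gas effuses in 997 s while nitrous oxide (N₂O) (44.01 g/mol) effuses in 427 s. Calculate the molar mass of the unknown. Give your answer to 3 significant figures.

240 g/mol

By Graham's law, t_X/t_N₂O = √(M_X/M_N₂O).
997/427 = 2.335 = √(M_X/44.01)
M_X = 44.01 × 2.335² = 44.01 × 5.452 = 240 g/mol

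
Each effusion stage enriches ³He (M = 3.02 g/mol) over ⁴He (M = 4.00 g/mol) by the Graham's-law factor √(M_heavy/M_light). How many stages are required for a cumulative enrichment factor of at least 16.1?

Single-stage factor α = √(4.00/3.02), so ln α = ½ ln(1.32450) = 0.1405.
Need α^N ≥ 16.1 ⇒ N ≥ ln(16.1) / ln α = 2.779 / 0.1405 = 19.78.
So at least 20 stages are needed.

20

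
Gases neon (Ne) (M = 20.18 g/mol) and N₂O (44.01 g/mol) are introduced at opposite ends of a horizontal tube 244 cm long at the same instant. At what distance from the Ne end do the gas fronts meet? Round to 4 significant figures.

The fronts meet when d_Ne + d_N₂O = L with d_Ne/d_N₂O = √(M_N₂O/M_Ne) (Graham's law). Here √(M_N₂O/M_Ne) = √(44.01/20.18) = 1.477.
With d_Ne + d_N₂O = 244 cm, d_N₂O = 244/(1 + 1.477) = 98.52 cm.
d_Ne = 244 − 98.52 = 145.5 cm.

145.5 cm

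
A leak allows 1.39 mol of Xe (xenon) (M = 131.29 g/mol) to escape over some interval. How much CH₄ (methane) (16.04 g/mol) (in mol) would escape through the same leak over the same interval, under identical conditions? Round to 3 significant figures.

By Graham's law, rate_CH₄/rate_Xe = √(M_Xe/M_CH₄) = √(131.29/16.04) = √8.185 = 2.861.
So the amount for CH₄ is 1.39 × 2.861 = 3.98 mol.

3.98 mol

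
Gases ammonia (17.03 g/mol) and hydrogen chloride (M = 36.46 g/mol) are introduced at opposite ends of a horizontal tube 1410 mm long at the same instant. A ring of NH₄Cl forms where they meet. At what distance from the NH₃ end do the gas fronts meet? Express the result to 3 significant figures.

838 mm

Graham's law gives d_NH₃/d_HCl = rate_NH₃/rate_HCl = √(M_HCl/M_NH₃) = √(36.46/17.03) = 1.463.
With d_NH₃ + d_HCl = 1410 mm, d_HCl = 1410/(1 + 1.463) = 572.4 mm.
d_NH₃ = 1410 − 572.4 = 838 mm.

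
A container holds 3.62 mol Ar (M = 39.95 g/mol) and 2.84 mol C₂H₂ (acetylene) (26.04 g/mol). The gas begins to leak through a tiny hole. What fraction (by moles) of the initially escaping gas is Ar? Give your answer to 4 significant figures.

0.5072

Each component's effusion rate ∝ (its partial pressure)·(1/√M) ∝ n_i/√M_i.
So x_Ar in the escaping gas = (n_Ar/√M_Ar) / Σ(n_i/√M_i)
= (3.62/√39.95) / (3.62/√39.95 + 2.84/√26.04) = 0.5727/(0.5727 + 0.5565) = 0.5072.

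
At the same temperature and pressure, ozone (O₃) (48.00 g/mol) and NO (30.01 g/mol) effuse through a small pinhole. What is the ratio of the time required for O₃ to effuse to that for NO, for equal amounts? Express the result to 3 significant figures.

1.26

Since effusion rate ∝ 1/√M, t_O₃/t_NO = √(M_O₃/M_NO) = √(48.00/30.01) = √1.599 = 1.26.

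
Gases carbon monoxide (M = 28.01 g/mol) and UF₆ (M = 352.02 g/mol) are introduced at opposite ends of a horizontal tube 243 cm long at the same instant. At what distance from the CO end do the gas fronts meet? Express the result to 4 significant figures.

189.5 cm

Distances travelled in equal time are proportional to diffusion rates, so d_CO/d_UF₆ = √(M_UF₆/M_CO) = √(352.02/28.01) = 3.545.
With d_CO + d_UF₆ = 243 cm, d_UF₆ = 243/(1 + 3.545) = 53.46 cm.
d_CO = 243 − 53.46 = 189.5 cm.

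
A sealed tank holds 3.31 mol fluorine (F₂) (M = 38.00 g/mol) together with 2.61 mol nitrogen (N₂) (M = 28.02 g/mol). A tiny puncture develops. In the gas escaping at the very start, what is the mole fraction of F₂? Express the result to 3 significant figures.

0.521

Rate_i ∝ x_i/√M_i (Graham's law weighted by mole fraction), so the effusate composition follows n_i/√M_i.
x_F₂(eff) = (n_F₂/√M_F₂) / (n_F₂/√M_F₂ + n_N₂/√M_N₂)
= (3.31/√38.00) / (3.31/√38.00 + 2.61/√28.02) = 0.5370/(0.5370 + 0.4931) = 0.521.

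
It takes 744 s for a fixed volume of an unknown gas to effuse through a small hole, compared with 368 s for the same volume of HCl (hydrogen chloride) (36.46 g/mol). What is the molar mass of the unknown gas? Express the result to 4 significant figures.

By Graham's law, t_X/t_HCl = √(M_X/M_HCl).
744/368 = 2.022 = √(M_X/36.46)
M_X = 36.46 × 2.022² = 36.46 × 4.087 = 149.0 g/mol

149.0 g/mol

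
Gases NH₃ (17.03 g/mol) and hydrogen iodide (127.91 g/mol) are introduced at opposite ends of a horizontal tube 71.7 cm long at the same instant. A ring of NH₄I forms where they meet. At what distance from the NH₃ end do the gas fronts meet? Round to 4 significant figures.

52.53 cm

The fronts meet when d_NH₃ + d_HI = L with d_NH₃/d_HI = √(M_HI/M_NH₃) (Graham's law). Here √(M_HI/M_NH₃) = √(127.91/17.03) = 2.741.
With d_NH₃ + d_HI = 71.7 cm, d_HI = 71.7/(1 + 2.741) = 19.17 cm.
d_NH₃ = 71.7 − 19.17 = 52.53 cm.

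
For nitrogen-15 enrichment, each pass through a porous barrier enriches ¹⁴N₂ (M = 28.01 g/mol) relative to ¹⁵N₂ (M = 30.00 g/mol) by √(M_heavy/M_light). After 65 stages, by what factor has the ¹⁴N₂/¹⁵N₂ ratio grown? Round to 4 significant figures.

9.306

Each stage multiplies the ratio by α = √(30.00/28.01), so after 65 stages the overall factor is α^65 = (30.00/28.01)^(65/2).
= 1.07105^(65/2) = 9.306.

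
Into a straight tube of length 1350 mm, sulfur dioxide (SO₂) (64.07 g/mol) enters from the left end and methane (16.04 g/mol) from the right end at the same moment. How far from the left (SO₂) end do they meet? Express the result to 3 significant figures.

450 mm

The fronts meet when d_SO₂ + d_CH₄ = L with d_SO₂/d_CH₄ = √(M_CH₄/M_SO₂) (Graham's law). Here √(M_CH₄/M_SO₂) = √(16.04/64.07) = 0.5004.
With d_SO₂ + d_CH₄ = 1350 mm, d_CH₄ = 1350/(1 + 0.5004) = 899.8 mm.
d_SO₂ = 1350 − 899.8 = 450 mm.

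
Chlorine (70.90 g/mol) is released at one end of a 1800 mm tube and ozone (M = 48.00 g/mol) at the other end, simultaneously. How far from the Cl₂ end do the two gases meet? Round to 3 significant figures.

The fronts meet when d_Cl₂ + d_O₃ = L with d_Cl₂/d_O₃ = √(M_O₃/M_Cl₂) (Graham's law). Here √(M_O₃/M_Cl₂) = √(48.00/70.90) = 0.8228.
With d_Cl₂ + d_O₃ = 1800 mm, d_O₃ = 1800/(1 + 0.8228) = 987.5 mm.
d_Cl₂ = 1800 − 987.5 = 813 mm.

813 mm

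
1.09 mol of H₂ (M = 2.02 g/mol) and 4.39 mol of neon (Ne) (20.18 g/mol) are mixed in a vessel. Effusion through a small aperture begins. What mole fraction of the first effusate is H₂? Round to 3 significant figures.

Effusion rate of each component ∝ n_i/√M_i (partial pressure × 1/√M).
So x_H₂ in the escaping gas = (n_H₂/√M_H₂) / Σ(n_i/√M_i)
= (1.09/√2.02) / (1.09/√2.02 + 4.39/√20.18) = 0.7669/(0.7669 + 0.9772) = 0.440.

0.440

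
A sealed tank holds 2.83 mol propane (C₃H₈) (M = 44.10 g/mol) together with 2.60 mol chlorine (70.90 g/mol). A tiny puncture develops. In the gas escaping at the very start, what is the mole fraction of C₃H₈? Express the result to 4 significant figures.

0.5799

Rate_i ∝ x_i/√M_i (Graham's law weighted by mole fraction), so the effusate composition follows n_i/√M_i.
So x_C₃H₈ in the escaping gas = (n_C₃H₈/√M_C₃H₈) / Σ(n_i/√M_i)
= (2.83/√44.10) / (2.83/√44.10 + 2.60/√70.90) = 0.4262/(0.4262 + 0.3088) = 0.5799.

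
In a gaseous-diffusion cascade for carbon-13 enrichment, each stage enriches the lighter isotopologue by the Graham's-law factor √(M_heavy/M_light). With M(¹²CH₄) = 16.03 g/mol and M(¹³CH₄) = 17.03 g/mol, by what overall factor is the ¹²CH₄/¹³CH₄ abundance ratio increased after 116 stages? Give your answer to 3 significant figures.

33.4

The single-stage factor is √(M_heavy/M_light), so 116 stages give [√(17.03/16.03)]^116 = (17.03/16.03)^(116/2).
= 1.06238^58 = 33.4.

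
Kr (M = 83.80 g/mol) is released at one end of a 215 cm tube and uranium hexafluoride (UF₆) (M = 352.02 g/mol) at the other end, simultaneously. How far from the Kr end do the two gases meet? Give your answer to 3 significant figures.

144 cm

Distances travelled in equal time are proportional to diffusion rates, so d_Kr/d_UF₆ = √(M_UF₆/M_Kr) = √(352.02/83.80) = 2.050.
With d_Kr + d_UF₆ = 215 cm, d_UF₆ = 215/(1 + 2.050) = 70.50 cm.
d_Kr = 215 − 70.50 = 144 cm.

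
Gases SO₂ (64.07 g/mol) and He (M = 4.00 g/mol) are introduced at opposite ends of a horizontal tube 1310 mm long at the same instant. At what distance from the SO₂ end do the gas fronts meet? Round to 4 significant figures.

261.9 mm

The fronts meet when d_SO₂ + d_He = L with d_SO₂/d_He = √(M_He/M_SO₂) (Graham's law). Here √(M_He/M_SO₂) = √(4.00/64.07) = 0.2499.
With d_SO₂ + d_He = 1310 mm, d_He = 1310/(1 + 0.2499) = 1048 mm.
d_SO₂ = 1310 − 1048 = 261.9 mm.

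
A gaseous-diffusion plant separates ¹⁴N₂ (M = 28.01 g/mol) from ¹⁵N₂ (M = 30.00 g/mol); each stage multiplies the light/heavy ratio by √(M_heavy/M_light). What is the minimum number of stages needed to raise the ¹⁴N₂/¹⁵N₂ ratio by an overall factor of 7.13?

58

Single-stage factor α = √(30.00/28.01), so ln α = ½ ln(1.07105) = 0.03432.
Need α^N ≥ 7.13 ⇒ N ≥ ln(7.13) / ln α = 1.964 / 0.03432 = 57.24.
So at least 58 stages are needed.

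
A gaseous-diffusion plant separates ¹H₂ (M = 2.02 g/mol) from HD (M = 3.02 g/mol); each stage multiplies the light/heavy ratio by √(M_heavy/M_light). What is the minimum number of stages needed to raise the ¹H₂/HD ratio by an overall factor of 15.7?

14

With α = √(3.02/2.02) per stage, ln α = ½ ln(1.49505) = 0.2011.
Need α^N ≥ 15.7 ⇒ N ≥ ln(15.7) / ln α = 2.754 / 0.2011 = 13.69.
Minimum whole number of stages: N = 14.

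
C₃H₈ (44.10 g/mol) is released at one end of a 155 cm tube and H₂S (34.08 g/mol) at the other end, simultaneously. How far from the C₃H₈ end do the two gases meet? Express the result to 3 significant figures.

Graham's law gives d_C₃H₈/d_H₂S = rate_C₃H₈/rate_H₂S = √(M_H₂S/M_C₃H₈) = √(34.08/44.10) = 0.8791.
With d_C₃H₈ + d_H₂S = 155 cm, d_H₂S = 155/(1 + 0.8791) = 82.49 cm.
d_C₃H₈ = 155 − 82.49 = 72.5 cm.

72.5 cm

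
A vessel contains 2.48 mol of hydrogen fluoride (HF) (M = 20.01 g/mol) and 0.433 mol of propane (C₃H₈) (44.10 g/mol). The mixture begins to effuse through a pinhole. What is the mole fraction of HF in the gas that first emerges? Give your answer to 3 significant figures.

The effusion rate of species i is ∝ p_i/√M_i ∝ n_i/√M_i.
So x_HF in the escaping gas = (n_HF/√M_HF) / Σ(n_i/√M_i)
= (2.48/√20.01) / (2.48/√20.01 + 0.433/√44.10) = 0.5544/(0.5544 + 0.06520) = 0.895.

0.895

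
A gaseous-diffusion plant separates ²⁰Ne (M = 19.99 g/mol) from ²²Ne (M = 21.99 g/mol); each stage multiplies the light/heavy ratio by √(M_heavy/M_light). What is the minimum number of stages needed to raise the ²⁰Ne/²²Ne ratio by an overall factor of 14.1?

Single-stage factor α = √(21.99/19.99), so ln α = ½ ln(1.10005) = 0.04768.
Need α^N ≥ 14.1 ⇒ N ≥ ln(14.1) / ln α = 2.646 / 0.04768 = 55.50.
Rounding up, N = 56 stages.

56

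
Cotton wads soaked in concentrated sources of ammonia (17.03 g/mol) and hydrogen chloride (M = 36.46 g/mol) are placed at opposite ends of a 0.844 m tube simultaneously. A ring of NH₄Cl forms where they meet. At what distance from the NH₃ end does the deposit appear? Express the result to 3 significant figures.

0.501 m

Distances travelled in equal time are proportional to diffusion rates, so d_NH₃/d_HCl = √(M_HCl/M_NH₃) = √(36.46/17.03) = 1.463.
With d_NH₃ + d_HCl = 0.844 m, d_HCl = 0.844/(1 + 1.463) = 0.3426 m.
d_NH₃ = 0.844 − 0.3426 = 0.501 m.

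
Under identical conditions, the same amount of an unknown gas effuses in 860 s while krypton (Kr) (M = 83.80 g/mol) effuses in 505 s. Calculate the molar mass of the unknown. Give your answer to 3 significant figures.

243 g/mol

Since effusion rate ∝ 1/√M, t_X/t_Kr = √(M_X/M_Kr).
860/505 = 1.703 = √(M_X/83.80)
M_X = 83.80 × 1.703² = 83.80 × 2.900 = 243 g/mol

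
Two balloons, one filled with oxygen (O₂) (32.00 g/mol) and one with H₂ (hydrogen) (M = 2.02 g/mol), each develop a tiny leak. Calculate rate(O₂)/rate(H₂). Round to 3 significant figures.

From Graham's law, rate_O₂/rate_H₂ = √(M_H₂/M_O₂) = √(2.02/32.00) = √0.06313 = 0.251.

0.251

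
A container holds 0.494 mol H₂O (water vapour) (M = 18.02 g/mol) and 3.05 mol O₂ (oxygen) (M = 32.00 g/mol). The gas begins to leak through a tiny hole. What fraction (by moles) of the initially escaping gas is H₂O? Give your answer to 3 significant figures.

Effusion rate of each component ∝ n_i/√M_i (partial pressure × 1/√M).
So x_H₂O in the escaping gas = (n_H₂O/√M_H₂O) / Σ(n_i/√M_i)
= (0.494/√18.02) / (0.494/√18.02 + 3.05/√32.00) = 0.1164/(0.1164 + 0.5392) = 0.178.

0.178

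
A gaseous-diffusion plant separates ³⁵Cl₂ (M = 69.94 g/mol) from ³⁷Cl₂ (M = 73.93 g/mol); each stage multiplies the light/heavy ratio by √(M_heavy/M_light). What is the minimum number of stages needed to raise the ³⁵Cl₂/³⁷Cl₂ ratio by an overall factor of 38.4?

132

Single-stage factor α = √(73.93/69.94), so ln α = ½ ln(1.05705) = 0.02774.
Need α^N ≥ 38.4 ⇒ N ≥ ln(38.4) / ln α = 3.648 / 0.02774 = 131.51.
Minimum whole number of stages: N = 132.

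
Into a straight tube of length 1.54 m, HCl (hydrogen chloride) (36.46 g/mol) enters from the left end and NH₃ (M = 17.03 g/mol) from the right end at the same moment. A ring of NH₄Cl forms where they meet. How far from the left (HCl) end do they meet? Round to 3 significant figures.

In equal time, each gas travels a distance ∝ its rate ∝ 1/√M, so d_HCl/d_NH₃ = √(M_NH₃/M_HCl) = √(17.03/36.46) = 0.6834.
With d_HCl + d_NH₃ = 1.54 m, d_NH₃ = 1.54/(1 + 0.6834) = 0.9148 m.
d_HCl = 1.54 − 0.9148 = 0.625 m.

0.625 m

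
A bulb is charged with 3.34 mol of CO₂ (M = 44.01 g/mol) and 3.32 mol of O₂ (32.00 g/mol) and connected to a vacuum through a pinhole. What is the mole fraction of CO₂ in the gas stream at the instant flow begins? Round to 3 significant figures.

Each component's effusion rate ∝ (its partial pressure)·(1/√M) ∝ n_i/√M_i.
So x_CO₂ in the escaping gas = (n_CO₂/√M_CO₂) / Σ(n_i/√M_i)
= (3.34/√44.01) / (3.34/√44.01 + 3.32/√32.00) = 0.5035/(0.5035 + 0.5869) = 0.462.

0.462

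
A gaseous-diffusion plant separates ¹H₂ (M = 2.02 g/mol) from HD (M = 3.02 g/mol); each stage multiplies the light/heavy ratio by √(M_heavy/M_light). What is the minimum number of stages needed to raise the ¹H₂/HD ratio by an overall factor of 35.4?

18

With α = √(3.02/2.02) per stage, ln α = ½ ln(1.49505) = 0.2011.
Need α^N ≥ 35.4 ⇒ N ≥ ln(35.4) / ln α = 3.567 / 0.2011 = 17.74.
Minimum whole number of stages: N = 18.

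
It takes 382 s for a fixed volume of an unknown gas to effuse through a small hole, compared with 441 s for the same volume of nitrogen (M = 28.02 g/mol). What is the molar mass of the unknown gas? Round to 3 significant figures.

21.0 g/mol

Since effusion rate ∝ 1/√M, t_X/t_N₂ = √(M_X/M_N₂).
382/441 = 0.8662 = √(M_X/28.02)
M_X = 28.02 × 0.8662² = 28.02 × 0.7503 = 21.0 g/mol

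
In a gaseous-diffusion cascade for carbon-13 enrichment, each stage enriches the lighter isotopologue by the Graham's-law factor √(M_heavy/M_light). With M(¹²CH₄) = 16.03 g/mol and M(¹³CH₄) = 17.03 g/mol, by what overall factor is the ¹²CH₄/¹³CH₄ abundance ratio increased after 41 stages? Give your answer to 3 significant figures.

After 41 stages the ratio has grown by (√(17.03/16.03))^41 = (17.03/16.03)^(41/2).
= 1.06238^(41/2) = 3.46.

3.46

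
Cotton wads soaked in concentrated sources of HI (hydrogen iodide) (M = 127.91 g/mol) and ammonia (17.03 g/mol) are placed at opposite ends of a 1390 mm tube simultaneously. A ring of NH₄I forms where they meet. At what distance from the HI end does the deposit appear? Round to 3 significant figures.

Graham's law gives d_HI/d_NH₃ = rate_HI/rate_NH₃ = √(M_NH₃/M_HI) = √(17.03/127.91) = 0.3649.
With d_HI + d_NH₃ = 1390 mm, d_NH₃ = 1390/(1 + 0.3649) = 1018 mm.
d_HI = 1390 − 1018 = 372 mm.

372 mm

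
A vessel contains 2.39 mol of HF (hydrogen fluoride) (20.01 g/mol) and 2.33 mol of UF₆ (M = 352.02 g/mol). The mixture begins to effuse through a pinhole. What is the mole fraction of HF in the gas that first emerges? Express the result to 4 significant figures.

0.8114

Each component's effusion rate ∝ (its partial pressure)·(1/√M) ∝ n_i/√M_i.
Mole fraction of HF in the effusate = (n_HF/√M_HF) / (n_HF/√M_HF + n_UF₆/√M_UF₆)
= (2.39/√20.01) / (2.39/√20.01 + 2.33/√352.02) = 0.5343/(0.5343 + 0.1242) = 0.8114.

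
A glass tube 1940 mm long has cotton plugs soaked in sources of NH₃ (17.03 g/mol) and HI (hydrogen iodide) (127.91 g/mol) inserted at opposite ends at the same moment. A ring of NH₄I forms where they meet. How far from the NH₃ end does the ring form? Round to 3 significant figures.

In equal time, each gas travels a distance ∝ its rate ∝ 1/√M, so d_NH₃/d_HI = √(M_HI/M_NH₃) = √(127.91/17.03) = 2.741.
With d_NH₃ + d_HI = 1940 mm, d_HI = 1940/(1 + 2.741) = 518.6 mm.
d_NH₃ = 1940 − 518.6 = 1420 mm.

1420 mm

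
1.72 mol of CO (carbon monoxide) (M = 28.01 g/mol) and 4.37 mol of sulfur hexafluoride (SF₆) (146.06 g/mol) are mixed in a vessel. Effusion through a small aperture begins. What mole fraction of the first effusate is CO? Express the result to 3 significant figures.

0.473

Each component's effusion rate ∝ (its partial pressure)·(1/√M) ∝ n_i/√M_i.
So x_CO in the escaping gas = (n_CO/√M_CO) / Σ(n_i/√M_i)
= (1.72/√28.01) / (1.72/√28.01 + 4.37/√146.06) = 0.3250/(0.3250 + 0.3616) = 0.473.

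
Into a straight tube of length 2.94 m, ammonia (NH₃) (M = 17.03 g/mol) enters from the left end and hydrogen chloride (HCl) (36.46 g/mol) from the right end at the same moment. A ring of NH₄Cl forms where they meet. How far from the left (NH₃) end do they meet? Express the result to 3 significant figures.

1.75 m

Graham's law gives d_NH₃/d_HCl = rate_NH₃/rate_HCl = √(M_HCl/M_NH₃) = √(36.46/17.03) = 1.463.
With d_NH₃ + d_HCl = 2.94 m, d_HCl = 2.94/(1 + 1.463) = 1.194 m.
d_NH₃ = 2.94 − 1.194 = 1.75 m.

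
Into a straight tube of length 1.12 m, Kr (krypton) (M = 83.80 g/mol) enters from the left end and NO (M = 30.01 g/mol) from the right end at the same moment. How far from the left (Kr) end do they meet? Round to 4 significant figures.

The fronts meet when d_Kr + d_NO = L with d_Kr/d_NO = √(M_NO/M_Kr) (Graham's law). Here √(M_NO/M_Kr) = √(30.01/83.80) = 0.5984.
With d_Kr + d_NO = 1.12 m, d_NO = 1.12/(1 + 0.5984) = 0.7007 m.
d_Kr = 1.12 − 0.7007 = 0.4193 m.

0.4193 m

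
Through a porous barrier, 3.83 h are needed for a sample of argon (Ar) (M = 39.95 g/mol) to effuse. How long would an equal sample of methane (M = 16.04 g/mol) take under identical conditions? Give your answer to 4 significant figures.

2.427 h

From Graham's law, t_CH₄/t_Ar = √(M_CH₄/M_Ar) = √(16.04/39.95) = √0.4015 = 0.6336.
So the time for CH₄ is 3.83 × 0.6336 = 2.427 h.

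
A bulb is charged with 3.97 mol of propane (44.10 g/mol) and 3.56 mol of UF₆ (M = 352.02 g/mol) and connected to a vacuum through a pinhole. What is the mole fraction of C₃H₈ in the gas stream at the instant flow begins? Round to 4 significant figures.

0.7591

Effusion rate of each component ∝ n_i/√M_i (partial pressure × 1/√M).
Mole fraction of C₃H₈ in the effusate = (n_C₃H₈/√M_C₃H₈) / (n_C₃H₈/√M_C₃H₈ + n_UF₆/√M_UF₆)
= (3.97/√44.10) / (3.97/√44.10 + 3.56/√352.02) = 0.5978/(0.5978 + 0.1897) = 0.7591.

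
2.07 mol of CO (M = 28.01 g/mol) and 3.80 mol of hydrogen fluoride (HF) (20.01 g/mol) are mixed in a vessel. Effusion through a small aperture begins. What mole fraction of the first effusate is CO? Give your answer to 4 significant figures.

The effusion rate of species i is ∝ p_i/√M_i ∝ n_i/√M_i.
x_CO(eff) = (n_CO/√M_CO) / (n_CO/√M_CO + n_HF/√M_HF)
= (2.07/√28.01) / (2.07/√28.01 + 3.80/√20.01) = 0.3911/(0.3911 + 0.8495) = 0.3153.

0.3153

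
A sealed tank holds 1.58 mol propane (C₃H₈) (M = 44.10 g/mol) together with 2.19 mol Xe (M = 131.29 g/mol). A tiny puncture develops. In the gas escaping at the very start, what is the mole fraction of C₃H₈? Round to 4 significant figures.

Rate_i ∝ x_i/√M_i (Graham's law weighted by mole fraction), so the effusate composition follows n_i/√M_i.
So x_C₃H₈ in the escaping gas = (n_C₃H₈/√M_C₃H₈) / Σ(n_i/√M_i)
= (1.58/√44.10) / (1.58/√44.10 + 2.19/√131.29) = 0.2379/(0.2379 + 0.1911) = 0.5545.

0.5545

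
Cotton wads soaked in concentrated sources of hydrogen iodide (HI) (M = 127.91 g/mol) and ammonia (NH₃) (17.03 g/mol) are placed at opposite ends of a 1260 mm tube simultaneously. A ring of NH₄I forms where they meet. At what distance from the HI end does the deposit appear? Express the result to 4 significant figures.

336.8 mm

In equal time, each gas travels a distance ∝ its rate ∝ 1/√M, so d_HI/d_NH₃ = √(M_NH₃/M_HI) = √(17.03/127.91) = 0.3649.
With d_HI + d_NH₃ = 1260 mm, d_NH₃ = 1260/(1 + 0.3649) = 923.2 mm.
d_HI = 1260 − 923.2 = 336.8 mm.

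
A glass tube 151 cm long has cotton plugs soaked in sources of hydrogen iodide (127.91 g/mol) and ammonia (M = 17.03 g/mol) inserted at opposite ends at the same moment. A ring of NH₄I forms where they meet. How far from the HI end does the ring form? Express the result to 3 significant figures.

Graham's law gives d_HI/d_NH₃ = rate_HI/rate_NH₃ = √(M_NH₃/M_HI) = √(17.03/127.91) = 0.3649.
With d_HI + d_NH₃ = 151 cm, d_NH₃ = 151/(1 + 0.3649) = 110.6 cm.
d_HI = 151 − 110.6 = 40.4 cm.

40.4 cm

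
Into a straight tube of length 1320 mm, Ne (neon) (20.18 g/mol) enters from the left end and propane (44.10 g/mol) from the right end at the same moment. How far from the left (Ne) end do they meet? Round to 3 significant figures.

787 mm

Graham's law gives d_Ne/d_C₃H₈ = rate_Ne/rate_C₃H₈ = √(M_C₃H₈/M_Ne) = √(44.10/20.18) = 1.478.
With d_Ne + d_C₃H₈ = 1320 mm, d_C₃H₈ = 1320/(1 + 1.478) = 532.6 mm.
d_Ne = 1320 − 532.6 = 787 mm.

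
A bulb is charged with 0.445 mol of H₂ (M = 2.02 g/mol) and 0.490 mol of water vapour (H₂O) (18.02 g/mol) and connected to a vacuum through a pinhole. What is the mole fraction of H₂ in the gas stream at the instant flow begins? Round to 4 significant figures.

Each component's effusion rate ∝ (its partial pressure)·(1/√M) ∝ n_i/√M_i.
So x_H₂ in the escaping gas = (n_H₂/√M_H₂) / Σ(n_i/√M_i)
= (0.445/√2.02) / (0.445/√2.02 + 0.490/√18.02) = 0.3131/(0.3131 + 0.1154) = 0.7306.

0.7306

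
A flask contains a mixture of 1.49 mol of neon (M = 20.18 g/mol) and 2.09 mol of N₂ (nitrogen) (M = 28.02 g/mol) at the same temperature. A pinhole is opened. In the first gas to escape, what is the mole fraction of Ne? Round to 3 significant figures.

0.457

Effusion rate of each component ∝ n_i/√M_i (partial pressure × 1/√M).
x_Ne(eff) = (n_Ne/√M_Ne) / (n_Ne/√M_Ne + n_N₂/√M_N₂)
= (1.49/√20.18) / (1.49/√20.18 + 2.09/√28.02) = 0.3317/(0.3317 + 0.3948) = 0.457.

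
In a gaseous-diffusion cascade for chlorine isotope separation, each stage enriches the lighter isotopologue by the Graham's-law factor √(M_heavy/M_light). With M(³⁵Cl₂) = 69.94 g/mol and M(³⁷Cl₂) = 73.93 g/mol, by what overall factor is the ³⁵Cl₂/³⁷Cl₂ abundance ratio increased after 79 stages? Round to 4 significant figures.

8.949

Each stage multiplies the ratio by α = √(73.93/69.94), so after 79 stages the overall factor is α^79 = (73.93/69.94)^(79/2).
= 1.05705^(79/2) = 8.949.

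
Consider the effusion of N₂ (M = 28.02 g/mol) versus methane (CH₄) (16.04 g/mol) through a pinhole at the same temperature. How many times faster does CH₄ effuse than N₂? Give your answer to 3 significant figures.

By Graham's law, rate_CH₄/rate_N₂ = √(M_N₂/M_CH₄) = √(28.02/16.04) = √1.747 = 1.32.

1.32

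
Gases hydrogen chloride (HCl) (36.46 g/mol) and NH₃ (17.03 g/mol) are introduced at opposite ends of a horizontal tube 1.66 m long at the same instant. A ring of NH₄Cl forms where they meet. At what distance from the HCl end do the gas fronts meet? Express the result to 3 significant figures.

Graham's law gives d_HCl/d_NH₃ = rate_HCl/rate_NH₃ = √(M_NH₃/M_HCl) = √(17.03/36.46) = 0.6834.
With d_HCl + d_NH₃ = 1.66 m, d_NH₃ = 1.66/(1 + 0.6834) = 0.9861 m.
d_HCl = 1.66 − 0.9861 = 0.674 m.

0.674 m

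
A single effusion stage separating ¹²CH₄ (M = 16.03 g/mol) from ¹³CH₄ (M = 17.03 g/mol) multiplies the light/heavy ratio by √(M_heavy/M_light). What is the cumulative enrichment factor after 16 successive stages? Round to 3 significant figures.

1.62

Overall factor = α^16 with α = √(17.03/16.03), i.e. (17.03/16.03)^(16/2).
= 1.06238^8 = 1.62.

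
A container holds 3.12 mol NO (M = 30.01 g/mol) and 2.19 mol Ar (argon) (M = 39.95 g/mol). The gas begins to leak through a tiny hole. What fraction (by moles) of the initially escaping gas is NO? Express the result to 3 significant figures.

0.622

Effusion rate of each component ∝ n_i/√M_i (partial pressure × 1/√M).
x_NO(eff) = (n_NO/√M_NO) / (n_NO/√M_NO + n_Ar/√M_Ar)
= (3.12/√30.01) / (3.12/√30.01 + 2.19/√39.95) = 0.5695/(0.5695 + 0.3465) = 0.622.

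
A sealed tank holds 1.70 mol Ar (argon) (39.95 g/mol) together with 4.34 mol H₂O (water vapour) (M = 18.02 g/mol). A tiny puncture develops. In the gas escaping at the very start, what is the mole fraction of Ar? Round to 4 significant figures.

0.2083

The effusion rate of species i is ∝ p_i/√M_i ∝ n_i/√M_i.
Mole fraction of Ar in the effusate = (n_Ar/√M_Ar) / (n_Ar/√M_Ar + n_H₂O/√M_H₂O)
= (1.70/√39.95) / (1.70/√39.95 + 4.34/√18.02) = 0.2690/(0.2690 + 1.022) = 0.2083.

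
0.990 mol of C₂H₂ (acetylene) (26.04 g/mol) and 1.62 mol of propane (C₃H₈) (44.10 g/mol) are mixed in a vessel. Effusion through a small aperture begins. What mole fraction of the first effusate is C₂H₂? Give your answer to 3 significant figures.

Effusion rate of each component ∝ n_i/√M_i (partial pressure × 1/√M).
Mole fraction of C₂H₂ in the effusate = (n_C₂H₂/√M_C₂H₂) / (n_C₂H₂/√M_C₂H₂ + n_C₃H₈/√M_C₃H₈)
= (0.990/√26.04) / (0.990/√26.04 + 1.62/√44.10) = 0.1940/(0.1940 + 0.2439) = 0.443.

0.443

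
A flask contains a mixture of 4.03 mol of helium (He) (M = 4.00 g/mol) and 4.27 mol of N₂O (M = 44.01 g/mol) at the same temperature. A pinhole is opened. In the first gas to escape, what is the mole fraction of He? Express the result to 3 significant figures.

Rate_i ∝ x_i/√M_i (Graham's law weighted by mole fraction), so the effusate composition follows n_i/√M_i.
x_He(eff) = (n_He/√M_He) / (n_He/√M_He + n_N₂O/√M_N₂O)
= (4.03/√4.00) / (4.03/√4.00 + 4.27/√44.01) = 2.015/(2.015 + 0.6437) = 0.758.

0.758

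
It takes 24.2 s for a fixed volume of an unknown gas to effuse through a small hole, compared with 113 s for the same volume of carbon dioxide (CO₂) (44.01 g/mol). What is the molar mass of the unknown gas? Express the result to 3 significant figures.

2.02 g/mol

Since effusion rate ∝ 1/√M, t_X/t_CO₂ = √(M_X/M_CO₂).
24.2/113 = 0.2142 = √(M_X/44.01)
M_X = 44.01 × 0.2142² = 44.01 × 0.04586 = 2.02 g/mol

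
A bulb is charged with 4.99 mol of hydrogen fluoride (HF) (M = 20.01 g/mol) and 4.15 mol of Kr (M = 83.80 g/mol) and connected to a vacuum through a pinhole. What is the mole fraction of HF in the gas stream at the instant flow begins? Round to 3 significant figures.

0.711

Each component's effusion rate ∝ (its partial pressure)·(1/√M) ∝ n_i/√M_i.
Mole fraction of HF in the effusate = (n_HF/√M_HF) / (n_HF/√M_HF + n_Kr/√M_Kr)
= (4.99/√20.01) / (4.99/√20.01 + 4.15/√83.80) = 1.116/(1.116 + 0.4533) = 0.711.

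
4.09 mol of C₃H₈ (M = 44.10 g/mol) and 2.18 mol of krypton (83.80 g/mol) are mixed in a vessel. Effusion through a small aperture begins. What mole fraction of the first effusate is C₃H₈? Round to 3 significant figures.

Rate_i ∝ x_i/√M_i (Graham's law weighted by mole fraction), so the effusate composition follows n_i/√M_i.
So x_C₃H₈ in the escaping gas = (n_C₃H₈/√M_C₃H₈) / Σ(n_i/√M_i)
= (4.09/√44.10) / (4.09/√44.10 + 2.18/√83.80) = 0.6159/(0.6159 + 0.2381) = 0.721.

0.721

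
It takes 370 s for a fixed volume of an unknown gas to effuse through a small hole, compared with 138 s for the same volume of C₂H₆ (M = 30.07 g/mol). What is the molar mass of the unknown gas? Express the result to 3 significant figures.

216 g/mol

Using Graham's law: t_X/t_C₂H₆ = √(M_X/M_C₂H₆).
370/138 = 2.681 = √(M_X/30.07)
M_X = 30.07 × 2.681² = 30.07 × 7.189 = 216 g/mol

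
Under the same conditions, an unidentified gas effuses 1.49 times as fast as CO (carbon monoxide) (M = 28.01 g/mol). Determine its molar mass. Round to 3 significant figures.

12.6 g/mol

Using Graham's law: rate_X/rate_CO = √(M_CO/M_X).
1.49 = √(28.01/M_X)
M_X = 28.01 / 1.49² = 28.01 / 2.220 = 12.6 g/mol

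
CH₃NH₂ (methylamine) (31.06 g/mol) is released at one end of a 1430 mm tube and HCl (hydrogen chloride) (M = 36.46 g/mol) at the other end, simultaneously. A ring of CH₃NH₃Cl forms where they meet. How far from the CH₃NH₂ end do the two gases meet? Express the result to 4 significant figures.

Distances travelled in equal time are proportional to diffusion rates, so d_CH₃NH₂/d_HCl = √(M_HCl/M_CH₃NH₂) = √(36.46/31.06) = 1.083.
With d_CH₃NH₂ + d_HCl = 1430 mm, d_HCl = 1430/(1 + 1.083) = 686.4 mm.
d_CH₃NH₂ = 1430 − 686.4 = 743.6 mm.

743.6 mm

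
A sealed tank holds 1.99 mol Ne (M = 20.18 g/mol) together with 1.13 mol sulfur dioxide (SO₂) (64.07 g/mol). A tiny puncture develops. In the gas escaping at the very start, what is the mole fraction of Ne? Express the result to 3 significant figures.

0.758

Rate_i ∝ x_i/√M_i (Graham's law weighted by mole fraction), so the effusate composition follows n_i/√M_i.
Mole fraction of Ne in the effusate = (n_Ne/√M_Ne) / (n_Ne/√M_Ne + n_SO₂/√M_SO₂)
= (1.99/√20.18) / (1.99/√20.18 + 1.13/√64.07) = 0.4430/(0.4430 + 0.1412) = 0.758.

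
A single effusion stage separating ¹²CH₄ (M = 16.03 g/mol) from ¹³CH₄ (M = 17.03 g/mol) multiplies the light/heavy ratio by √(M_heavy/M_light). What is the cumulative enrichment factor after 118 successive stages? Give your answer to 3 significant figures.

After 118 stages the ratio has grown by (√(17.03/16.03))^118 = (17.03/16.03)^(118/2).
= 1.06238^59 = 35.5.

35.5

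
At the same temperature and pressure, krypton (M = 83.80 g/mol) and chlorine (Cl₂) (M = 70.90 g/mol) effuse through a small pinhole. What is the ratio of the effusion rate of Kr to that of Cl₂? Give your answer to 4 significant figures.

0.9198

From Graham's law, rate_Kr/rate_Cl₂ = √(M_Cl₂/M_Kr) = √(70.90/83.80) = √0.8461 = 0.9198.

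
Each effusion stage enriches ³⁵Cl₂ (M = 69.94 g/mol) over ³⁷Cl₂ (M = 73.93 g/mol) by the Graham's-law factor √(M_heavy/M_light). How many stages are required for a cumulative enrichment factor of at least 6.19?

Per stage α = (73.93/69.94)^(1/2) = 1.05705^0.5, giving ln α = 0.02774.
Need α^N ≥ 6.19 ⇒ N ≥ ln(6.19) / ln α = 1.823 / 0.02774 = 65.71.
Rounding up, N = 66 stages.

66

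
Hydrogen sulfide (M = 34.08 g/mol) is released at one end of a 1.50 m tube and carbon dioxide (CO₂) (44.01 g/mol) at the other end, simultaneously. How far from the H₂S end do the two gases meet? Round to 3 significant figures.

Graham's law gives d_H₂S/d_CO₂ = rate_H₂S/rate_CO₂ = √(M_CO₂/M_H₂S) = √(44.01/34.08) = 1.136.
With d_H₂S + d_CO₂ = 1.50 m, d_CO₂ = 1.50/(1 + 1.136) = 0.7021 m.
d_H₂S = 1.50 − 0.7021 = 0.798 m.

0.798 m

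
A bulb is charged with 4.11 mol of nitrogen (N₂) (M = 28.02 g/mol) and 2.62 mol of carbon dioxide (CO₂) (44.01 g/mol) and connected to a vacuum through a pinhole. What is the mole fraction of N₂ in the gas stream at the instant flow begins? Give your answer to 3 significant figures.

The effusion rate of species i is ∝ p_i/√M_i ∝ n_i/√M_i.
Mole fraction of N₂ in the effusate = (n_N₂/√M_N₂) / (n_N₂/√M_N₂ + n_CO₂/√M_CO₂)
= (4.11/√28.02) / (4.11/√28.02 + 2.62/√44.01) = 0.7764/(0.7764 + 0.3949) = 0.663.

0.663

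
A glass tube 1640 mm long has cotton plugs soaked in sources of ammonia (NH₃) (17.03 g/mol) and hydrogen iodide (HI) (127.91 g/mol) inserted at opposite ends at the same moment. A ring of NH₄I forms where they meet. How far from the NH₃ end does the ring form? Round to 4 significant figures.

Graham's law gives d_NH₃/d_HI = rate_NH₃/rate_HI = √(M_HI/M_NH₃) = √(127.91/17.03) = 2.741.
With d_NH₃ + d_HI = 1640 mm, d_HI = 1640/(1 + 2.741) = 438.4 mm.
d_NH₃ = 1640 − 438.4 = 1202 mm.

1202 mm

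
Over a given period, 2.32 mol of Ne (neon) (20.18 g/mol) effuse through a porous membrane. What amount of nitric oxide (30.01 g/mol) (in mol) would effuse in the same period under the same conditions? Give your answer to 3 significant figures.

1.90 mol

Using Graham's law: rate_NO/rate_Ne = √(M_Ne/M_NO) = √(20.18/30.01) = √0.6724 = 0.8200.
So the amount for NO is 2.32 × 0.8200 = 1.90 mol.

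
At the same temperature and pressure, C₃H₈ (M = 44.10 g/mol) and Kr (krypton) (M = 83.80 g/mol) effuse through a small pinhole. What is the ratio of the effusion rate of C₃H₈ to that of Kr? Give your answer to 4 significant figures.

From Graham's law, rate_C₃H₈/rate_Kr = √(M_Kr/M_C₃H₈) = √(83.80/44.10) = √1.900 = 1.378.

1.378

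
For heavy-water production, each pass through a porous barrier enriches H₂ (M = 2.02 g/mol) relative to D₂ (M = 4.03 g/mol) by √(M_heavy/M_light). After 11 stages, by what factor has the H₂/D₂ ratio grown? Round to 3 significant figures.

44.6

After 11 stages the ratio has grown by (√(4.03/2.02))^11 = (4.03/2.02)^(11/2).
= 1.99505^(11/2) = 44.6.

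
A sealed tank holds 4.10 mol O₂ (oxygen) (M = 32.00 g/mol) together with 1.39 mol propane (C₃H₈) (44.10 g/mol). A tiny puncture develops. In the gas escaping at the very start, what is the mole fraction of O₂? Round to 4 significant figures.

0.7759

The effusion rate of species i is ∝ p_i/√M_i ∝ n_i/√M_i.
x_O₂(eff) = (n_O₂/√M_O₂) / (n_O₂/√M_O₂ + n_C₃H₈/√M_C₃H₈)
= (4.10/√32.00) / (4.10/√32.00 + 1.39/√44.10) = 0.7248/(0.7248 + 0.2093) = 0.7759.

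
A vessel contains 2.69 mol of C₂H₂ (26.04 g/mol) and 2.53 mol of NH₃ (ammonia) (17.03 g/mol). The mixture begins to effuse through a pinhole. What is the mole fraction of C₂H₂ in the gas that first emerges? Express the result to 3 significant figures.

Effusion rate of each component ∝ n_i/√M_i (partial pressure × 1/√M).
Mole fraction of C₂H₂ in the effusate = (n_C₂H₂/√M_C₂H₂) / (n_C₂H₂/√M_C₂H₂ + n_NH₃/√M_NH₃)
= (2.69/√26.04) / (2.69/√26.04 + 2.53/√17.03) = 0.5271/(0.5271 + 0.6131) = 0.462.

0.462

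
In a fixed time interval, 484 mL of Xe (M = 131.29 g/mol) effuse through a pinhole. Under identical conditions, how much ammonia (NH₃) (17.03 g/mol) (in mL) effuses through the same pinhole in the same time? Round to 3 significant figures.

Since effusion rate ∝ 1/√M, rate_NH₃/rate_Xe = √(M_Xe/M_NH₃) = √(131.29/17.03) = √7.709 = 2.777.
So the volume for NH₃ is 484 × 2.777 = 1340 mL.

1340 mL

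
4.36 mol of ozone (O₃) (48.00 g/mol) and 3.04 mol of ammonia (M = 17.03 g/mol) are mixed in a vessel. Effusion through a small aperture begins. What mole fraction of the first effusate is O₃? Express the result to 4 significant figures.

The effusion rate of species i is ∝ p_i/√M_i ∝ n_i/√M_i.
So x_O₃ in the escaping gas = (n_O₃/√M_O₃) / Σ(n_i/√M_i)
= (4.36/√48.00) / (4.36/√48.00 + 3.04/√17.03) = 0.6293/(0.6293 + 0.7367) = 0.4607.

0.4607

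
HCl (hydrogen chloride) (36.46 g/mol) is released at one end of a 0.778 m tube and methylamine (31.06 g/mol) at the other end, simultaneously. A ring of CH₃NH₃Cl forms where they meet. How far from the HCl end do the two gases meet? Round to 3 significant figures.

0.373 m

The fronts meet when d_HCl + d_CH₃NH₂ = L with d_HCl/d_CH₃NH₂ = √(M_CH₃NH₂/M_HCl) (Graham's law). Here √(M_CH₃NH₂/M_HCl) = √(31.06/36.46) = 0.9230.
With d_HCl + d_CH₃NH₂ = 0.778 m, d_CH₃NH₂ = 0.778/(1 + 0.9230) = 0.4046 m.
d_HCl = 0.778 − 0.4046 = 0.373 m.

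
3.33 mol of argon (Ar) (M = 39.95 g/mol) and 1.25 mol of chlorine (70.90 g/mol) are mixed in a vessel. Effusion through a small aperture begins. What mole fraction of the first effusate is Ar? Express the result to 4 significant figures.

0.7802

The effusion rate of species i is ∝ p_i/√M_i ∝ n_i/√M_i.
So x_Ar in the escaping gas = (n_Ar/√M_Ar) / Σ(n_i/√M_i)
= (3.33/√39.95) / (3.33/√39.95 + 1.25/√70.90) = 0.5268/(0.5268 + 0.1485) = 0.7802.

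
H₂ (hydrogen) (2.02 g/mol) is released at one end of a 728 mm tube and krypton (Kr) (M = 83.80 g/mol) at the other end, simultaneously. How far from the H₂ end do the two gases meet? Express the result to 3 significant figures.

The fronts meet when d_H₂ + d_Kr = L with d_H₂/d_Kr = √(M_Kr/M_H₂) (Graham's law). Here √(M_Kr/M_H₂) = √(83.80/2.02) = 6.441.
With d_H₂ + d_Kr = 728 mm, d_Kr = 728/(1 + 6.441) = 97.84 mm.
d_H₂ = 728 − 97.84 = 630 mm.

630 mm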